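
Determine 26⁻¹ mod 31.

Apply the Euclidean algorithm and back-substitute:
31 = 1*26 + 5
26 = 5*5 + 1
5 = 5*1 + 0
gcd(26, 31) = 1, so the inverse exists.
Back-substitute for 1:
1 = 1*26 − 5*5
  = −5*31 + 6*26
So 26⁻¹ ≡ 6 (mod 31).

6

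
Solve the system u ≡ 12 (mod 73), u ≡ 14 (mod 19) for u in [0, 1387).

73⁻¹ mod 19: 73·6 ≡ 1 (mod 19), so 73⁻¹ ≡ 6.
u = 12 + 73·((14 − 12)·6 mod 19) = 12 + 73·12 = 888.
Check: 888 mod 73 = 12, 888 mod 19 = 14. ✓

888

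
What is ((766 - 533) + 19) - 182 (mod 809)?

70

766 - 533 = 233
233 + 19 = 252
252 - 182 = 70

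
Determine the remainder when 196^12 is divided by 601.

Compute successive squares:
12 in binary is 1100, i.e. 12 = 8 + 4.
196^1 ≡ 196 (mod 601)
196^2 ≡ 196^2 = 38416 ≡ 553 (mod 601)
196^4 ≡ 553^2 = 305809 ≡ 501 (mod 601)
196^8 ≡ 501^2 = 251001 ≡ 384 (mod 601)
196^12 = 196^8 · 196^4 ≡ 384 · 501 (mod 601).
384 · 501 = 192384 ≡ 64 (mod 601).

64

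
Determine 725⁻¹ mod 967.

963

967 = 1*725 + 242
725 = 2*242 + 241
242 = 1*241 + 1
241 = 241*1 + 0
gcd(725, 967) = 1, so the inverse exists.
Back-substitute for 1:
1 = 1*242 − 1*241
  = −1*725 + 3*242
  = 3*967 − 4*725
So 725⁻¹ ≡ −4 ≡ 963 (mod 967).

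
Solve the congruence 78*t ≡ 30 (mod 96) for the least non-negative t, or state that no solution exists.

9

gcd(78, 96) = 6, and 6 | 30, so solutions exist.
Divide through by 6: 13*t ≡ 5 (mod 16).
13⁻¹ ≡ 5 (mod 16).
t ≡ 5*5 ≡ 9 (mod 16).
The smallest non-negative solution is t = 9.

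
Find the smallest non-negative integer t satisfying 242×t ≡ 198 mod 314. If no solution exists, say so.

115

gcd(242, 314) = 2, and 2 | 198, so solutions exist.
Divide through by 2: 121×t mod 157 = 99.
121⁻¹ ≡ 109 (mod 157).
t ≡ 109×99 ≡ 115 (mod 157).
The smallest non-negative solution is t = 115.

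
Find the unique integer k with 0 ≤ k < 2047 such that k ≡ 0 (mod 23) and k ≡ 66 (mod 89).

23⁻¹ mod 89: 23·31 ≡ 1 (mod 89), so 23⁻¹ ≡ 31.
k = 0 + 23·((66 − 0)·31 mod 89) = 0 + 23·88 = 2024.

2024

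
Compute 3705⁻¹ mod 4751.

Apply the Euclidean algorithm and back-substitute:
4751 = 1*3705 + 1046
3705 = 3*1046 + 567
1046 = 1*567 + 479
567 = 1*479 + 88
479 = 5*88 + 39
88 = 2*39 + 10
39 = 3*10 + 9
10 = 1*9 + 1
9 = 9*1 + 0
gcd(3705, 4751) = 1, so the inverse exists.
Back-substitute for 1:
1 = 1*10 − 1*9
  = −1*39 + 4*10
  = 4*88 − 9*39
  = −9*479 + 49*88
  = 49*567 − 58*479
  = −58*1046 + 107*567
  = 107*3705 − 379*1046
  = −379*4751 + 486*3705
So 3705⁻¹ ≡ 486 (mod 4751).

486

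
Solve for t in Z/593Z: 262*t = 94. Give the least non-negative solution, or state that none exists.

109

gcd(262, 593) = 1, so a unique solution mod 593 exists.
262⁻¹ ≡ 550 (mod 593).
t ≡ 550*94 ≡ 109 (mod 593).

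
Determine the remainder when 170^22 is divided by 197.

96

22 in binary is 10110, i.e. 22 = 16 + 4 + 2.
170^1 ≡ 170 (mod 197)
170^2 ≡ 170^2 = 28900 ≡ 138 (mod 197)
170^4 ≡ 138^2 = 19044 ≡ 132 (mod 197)
170^8 ≡ 132^2 = 17424 ≡ 88 (mod 197)
170^16 ≡ 88^2 = 7744 ≡ 61 (mod 197)
170^22 = 170^16 · 170^4 · 170^2 ≡ 61 · 132 · 138 (mod 197).
Accumulate the product:
61 · 132 = 8052 ≡ 172
172 · 138 = 23736 ≡ 96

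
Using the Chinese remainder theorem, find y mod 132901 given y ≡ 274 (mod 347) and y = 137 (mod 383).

20053

347⁻¹ mod 383: 347·117 ≡ 1 (mod 383), so 347⁻¹ ≡ 117.
y = 274 + 347·((137 − 274)·117 mod 383) = 274 + 347·57 = 20053.
Check: 20053 mod 347 = 274, 20053 mod 383 = 137. ✓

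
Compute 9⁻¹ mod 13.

13 = 1·9 + 4
9 = 2·4 + 1
4 = 4·1 + 0
gcd(9, 13) = 1, so the inverse exists.
Bézout: 1 = −2·13 + 3·9.
So 9⁻¹ ≡ 3 (mod 13).

3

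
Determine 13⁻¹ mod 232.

125

Apply the Euclidean algorithm and back-substitute:
232 = 17×13 + 11
13 = 1×11 + 2
11 = 5×2 + 1
2 = 2×1 + 0
gcd(13, 232) = 1, so the inverse exists.
Back-substitute for 1:
1 = 1×11 − 5×2
  = −5×13 + 6×11
  = 6×232 − 107×13
So 13⁻¹ ≡ −107 ≡ 125 (mod 232).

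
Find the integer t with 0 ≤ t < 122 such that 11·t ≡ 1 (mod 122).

Run the extended Euclidean algorithm:
122 = 11·11 + 1
11 = 11·1 + 0
gcd(11, 122) = 1, so the inverse exists.
Bézout: 1 = 1·122 − 11·11.
So 11⁻¹ ≡ −11 ≡ 111 (mod 122).

111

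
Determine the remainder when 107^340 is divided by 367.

By square-and-multiply:
340 in binary is 101010100, i.e. 340 = 256 + 64 + 16 + 4.
107^1 ≡ 107 (mod 367)
107^2 ≡ 107^2 = 11449 ≡ 72 (mod 367)
107^4 ≡ 72^2 = 5184 ≡ 46 (mod 367)
107^8 ≡ 46^2 = 2116 ≡ 281 (mod 367)
107^16 ≡ 281^2 = 78961 ≡ 56 (mod 367)
107^32 ≡ 56^2 = 3136 ≡ 200 (mod 367)
107^64 ≡ 200^2 = 40000 ≡ 364 (mod 367)
107^128 ≡ 364^2 = 132496 ≡ 9 (mod 367)
107^256 ≡ 9^2 = 81 (mod 367)
107^340 = 107^256 * 107^64 * 107^16 * 107^4 ≡ 81 * 364 * 56 * 46 (mod 367).
Accumulate the product:
81 * 364 = 29484 ≡ 124
124 * 56 = 6944 ≡ 338
338 * 46 = 15548 ≡ 134

134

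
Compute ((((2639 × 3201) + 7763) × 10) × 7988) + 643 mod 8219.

557

2639 × 3201 = 8447439 ≡ 6526 (mod 8219)
6526 + 7763 = 14289 ≡ 6070 (mod 8219)
6070 × 10 = 60700 ≡ 3167 (mod 8219)
3167 × 7988 = 25297996 ≡ 8133 (mod 8219)
8133 + 643 = 8776 ≡ 557 (mod 8219)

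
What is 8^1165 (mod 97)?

18

1165 in binary is 10010001101, i.e. 1165 = 1024 + 128 + 8 + 4 + 1.
8^1 ≡ 8 (mod 97)
8^2 ≡ 8^2 = 64 (mod 97)
8^4 ≡ 64^2 = 4096 ≡ 22 (mod 97)
8^8 ≡ 22^2 = 484 ≡ 96 (mod 97)
8^16 ≡ 96^2 = 9216 ≡ 1 (mod 97)
8^32 ≡ 1^2 = 1 (mod 97)
8^64 ≡ 1^2 = 1 (mod 97)
8^128 ≡ 1^2 = 1 (mod 97)
8^256 ≡ 1^2 = 1 (mod 97)
8^512 ≡ 1^2 = 1 (mod 97)
8^1024 ≡ 1^2 = 1 (mod 97)
8^1165 = 8^1024 * 8^128 * 8^8 * 8^4 * 8^1 ≡ 1 * 1 * 96 * 22 * 8 (mod 97).
Accumulate the product:
1 * 1 = 1
1 * 96 = 96
96 * 22 = 2112 ≡ 75
75 * 8 = 600 ≡ 18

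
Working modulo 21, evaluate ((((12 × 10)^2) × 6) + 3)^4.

12 × 10 = 120 ≡ 15 (mod 21)
(15)^2 ≡ 15 (mod 21)
15 × 6 = 90 ≡ 6 (mod 21)
6 + 3 = 9
(9)^4 ≡ 9 (mod 21)

9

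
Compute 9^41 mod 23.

13

41 in binary is 101001, i.e. 41 = 32 + 8 + 1.
9^1 ≡ 9 (mod 23)
9^2 ≡ 9^2 = 81 ≡ 12 (mod 23)
9^4 ≡ 12^2 = 144 ≡ 6 (mod 23)
9^8 ≡ 6^2 = 36 ≡ 13 (mod 23)
9^16 ≡ 13^2 = 169 ≡ 8 (mod 23)
9^32 ≡ 8^2 = 64 ≡ 18 (mod 23)
9^41 = 9^32 * 9^8 * 9^1 ≡ 18 * 13 * 9 (mod 23).
Accumulate the product:
18 * 13 = 234 ≡ 4
4 * 9 = 36 ≡ 13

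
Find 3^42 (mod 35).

By square-and-multiply:
42 in binary is 101010, i.e. 42 = 32 + 8 + 2.
3^1 ≡ 3 (mod 35)
3^2 ≡ 3^2 = 9 (mod 35)
3^4 ≡ 9^2 = 81 ≡ 11 (mod 35)
3^8 ≡ 11^2 = 121 ≡ 16 (mod 35)
3^16 ≡ 16^2 = 256 ≡ 11 (mod 35)
3^32 ≡ 11^2 = 121 ≡ 16 (mod 35)
3^42 = 3^32 * 3^8 * 3^2 ≡ 16 * 16 * 9 (mod 35).
Accumulate the product:
16 * 16 = 256 ≡ 11
11 * 9 = 99 ≡ 29

29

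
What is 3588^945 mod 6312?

5232

Using repeated squaring:
3588^1 ≡ 3588 (mod 6312)
3588^2 ≡ 3588^2 = 12873744 ≡ 3576 (mod 6312)
3588^4 ≡ 3576^2 = 12787776 ≡ 5976 (mod 6312)
3588^8 ≡ 5976^2 = 35712576 ≡ 5592 (mod 6312)
3588^16 ≡ 5592^2 = 31270464 ≡ 816 (mod 6312)
3588^32 ≡ 816^2 = 665856 ≡ 3096 (mod 6312)
3588^64 ≡ 3096^2 = 9585216 ≡ 3600 (mod 6312)
3588^128 ≡ 3600^2 = 12960000 ≡ 1464 (mod 6312)
3588^256 ≡ 1464^2 = 2143296 ≡ 3528 (mod 6312)
3588^512 ≡ 3528^2 = 12446784 ≡ 5832 (mod 6312)
3588^945 = 3588^512 · 3588^256 · 3588^128 · 3588^32 · 3588^16 · 3588^1 ≡ 5832 · 3528 · 1464 · 3096 · 816 · 3588 (mod 6312).
Accumulate the product:
5832 · 3528 = 20575296 ≡ 4488
4488 · 1464 = 6570432 ≡ 5952
5952 · 3096 = 18427392 ≡ 2664
2664 · 816 = 2173824 ≡ 2496
2496 · 3588 = 8955648 ≡ 5232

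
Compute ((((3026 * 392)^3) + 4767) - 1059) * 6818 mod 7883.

3026 * 392 = 1186192 ≡ 3742 (mod 7883)
(3742)^3 ≡ 2958 (mod 7883)
2958 + 4767 = 7725
7725 - 1059 = 6666
6666 * 6818 = 45448788 ≡ 3293 (mod 7883)

3293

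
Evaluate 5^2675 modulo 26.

21

2675 in binary is 101001110011, i.e. 2675 = 2048 + 512 + 64 + 32 + 16 + 2 + 1.
5^1 ≡ 5 (mod 26)
5^2 ≡ 5^2 = 25 (mod 26)
5^4 ≡ 25^2 = 625 ≡ 1 (mod 26)
5^8 ≡ 1^2 = 1 (mod 26)
5^16 ≡ 1^2 = 1 (mod 26)
5^32 ≡ 1^2 = 1 (mod 26)
5^64 ≡ 1^2 = 1 (mod 26)
5^128 ≡ 1^2 = 1 (mod 26)
5^256 ≡ 1^2 = 1 (mod 26)
5^512 ≡ 1^2 = 1 (mod 26)
5^1024 ≡ 1^2 = 1 (mod 26)
5^2048 ≡ 1^2 = 1 (mod 26)
5^2675 = 5^2048 · 5^512 · 5^64 · 5^32 · 5^16 · 5^2 · 5^1 ≡ 1 · 1 · 1 · 1 · 1 · 25 · 5 (mod 26).
Accumulate the product:
1 · 1 = 1
1 · 1 = 1
1 · 1 = 1
1 · 1 = 1
1 · 25 = 25
25 · 5 = 125 ≡ 21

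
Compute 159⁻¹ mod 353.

Run the extended Euclidean algorithm:
353 = 2·159 + 35
159 = 4·35 + 19
35 = 1·19 + 16
19 = 1·16 + 3
16 = 5·3 + 1
3 = 3·1 + 0
gcd(159, 353) = 1, so the inverse exists.
Back-substitute for 1:
1 = 1·16 − 5·3
  = −5·19 + 6·16
  = 6·35 − 11·19
  = −11·159 + 50·35
  = 50·353 − 111·159
So 159⁻¹ ≡ −111 ≡ 242 (mod 353).

242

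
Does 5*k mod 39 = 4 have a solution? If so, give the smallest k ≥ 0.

gcd(5, 39) = 1, so a unique solution mod 39 exists.
5⁻¹ ≡ 8 (mod 39).
k ≡ 8*4 ≡ 32 (mod 39).

32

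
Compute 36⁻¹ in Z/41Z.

41 = 1·36 + 5
36 = 7·5 + 1
5 = 5·1 + 0
gcd(36, 41) = 1, so the inverse exists.
Bézout: 1 = −7·41 + 8·36.
So 36⁻¹ ≡ 8 (mod 41).

8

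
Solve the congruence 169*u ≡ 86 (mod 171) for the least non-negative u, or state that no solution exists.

gcd(169, 171) = 1, so a unique solution mod 171 exists.
169⁻¹ ≡ 85 (mod 171).
u ≡ 85*86 ≡ 128 (mod 171).

128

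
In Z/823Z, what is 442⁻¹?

823 = 1×442 + 381
442 = 1×381 + 61
381 = 6×61 + 15
61 = 4×15 + 1
15 = 15×1 + 0
gcd(442, 823) = 1, so the inverse exists.
Bézout: 1 = −29×823 + 54×442.
So 442⁻¹ ≡ 54 (mod 823).

54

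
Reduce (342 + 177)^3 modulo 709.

342 + 177 = 519
(519)^3 ≡ 575 (mod 709)

575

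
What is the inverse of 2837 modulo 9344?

4285

9344 = 3·2837 + 833
2837 = 3·833 + 338
833 = 2·338 + 157
338 = 2·157 + 24
157 = 6·24 + 13
24 = 1·13 + 11
13 = 1·11 + 2
11 = 5·2 + 1
2 = 2·1 + 0
gcd(2837, 9344) = 1, so the inverse exists.
Back-substitute for 1:
1 = 1·11 − 5·2
  = −5·13 + 6·11
  = 6·24 − 11·13
  = −11·157 + 72·24
  = 72·338 − 155·157
  = −155·833 + 382·338
  = 382·2837 − 1301·833
  = −1301·9344 + 4285·2837
So 2837⁻¹ ≡ 4285 (mod 9344).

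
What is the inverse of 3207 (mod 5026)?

Run the extended Euclidean algorithm:
5026 = 1×3207 + 1819
3207 = 1×1819 + 1388
1819 = 1×1388 + 431
1388 = 3×431 + 95
431 = 4×95 + 51
95 = 1×51 + 44
51 = 1×44 + 7
44 = 6×7 + 2
7 = 3×2 + 1
2 = 2×1 + 0
gcd(3207, 5026) = 1, so the inverse exists.
Bézout: 1 = 1384×5026 − 2169×3207.
So 3207⁻¹ ≡ −2169 ≡ 2857 (mod 5026).

2857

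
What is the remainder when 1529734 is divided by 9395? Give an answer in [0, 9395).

7744

1529734 = 162×9395 + 7744, so 1529734 ≡ 7744 (mod 9395).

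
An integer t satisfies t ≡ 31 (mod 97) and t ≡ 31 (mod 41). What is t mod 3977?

31

97⁻¹ mod 41: 97×11 ≡ 1 (mod 41), so 97⁻¹ ≡ 11.
t = 31 + 97×((31 − 31)×11 mod 41) = 31 + 97×0 = 31.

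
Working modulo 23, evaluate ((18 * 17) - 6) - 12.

18 * 17 = 306 ≡ 7 (mod 23)
7 - 6 = 1
1 - 12 = -11 ≡ 12 (mod 23)

12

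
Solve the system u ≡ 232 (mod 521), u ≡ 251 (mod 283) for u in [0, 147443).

521⁻¹ mod 283: 521×44 ≡ 1 (mod 283), so 521⁻¹ ≡ 44.
u = 232 + 521×((251 − 232)×44 mod 283) = 232 + 521×270 = 140902.
Check: 140902 mod 521 = 232, 140902 mod 283 = 251. ✓

140902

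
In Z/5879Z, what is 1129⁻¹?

2437

Run the extended Euclidean algorithm:
5879 = 5×1129 + 234
1129 = 4×234 + 193
234 = 1×193 + 41
193 = 4×41 + 29
41 = 1×29 + 12
29 = 2×12 + 5
12 = 2×5 + 2
5 = 2×2 + 1
2 = 2×1 + 0
gcd(1129, 5879) = 1, so the inverse exists.
Back-substitute for 1:
1 = 1×5 − 2×2
  = −2×12 + 5×5
  = 5×29 − 12×12
  = −12×41 + 17×29
  = 17×193 − 80×41
  = −80×234 + 97×193
  = 97×1129 − 468×234
  = −468×5879 + 2437×1129
So 1129⁻¹ ≡ 2437 (mod 5879).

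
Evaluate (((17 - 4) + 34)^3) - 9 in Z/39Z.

17 - 4 = 13
13 + 34 = 47 ≡ 8 (mod 39)
(8)^3 ≡ 5 (mod 39)
5 - 9 = -4 ≡ 35 (mod 39)

35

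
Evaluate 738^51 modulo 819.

51 in binary is 110011, i.e. 51 = 32 + 16 + 2 + 1.
738^1 ≡ 738 (mod 819)
738^2 ≡ 738^2 = 544644 ≡ 9 (mod 819)
738^4 ≡ 9^2 = 81 (mod 819)
738^8 ≡ 81^2 = 6561 ≡ 9 (mod 819)
738^16 ≡ 9^2 = 81 (mod 819)
738^32 ≡ 81^2 = 6561 ≡ 9 (mod 819)
738^51 = 738^32 · 738^16 · 738^2 · 738^1 ≡ 9 · 81 · 9 · 738 (mod 819).
Accumulate the product:
9 · 81 = 729
729 · 9 = 6561 ≡ 9
9 · 738 = 6642 ≡ 90

90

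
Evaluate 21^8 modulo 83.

Compute successive squares:
21^1 ≡ 21 (mod 83)
21^2 ≡ 21^2 = 441 ≡ 26 (mod 83)
21^4 ≡ 26^2 = 676 ≡ 12 (mod 83)
21^8 ≡ 12^2 = 144 ≡ 61 (mod 83)
So 21^8 ≡ 61 (mod 83).

61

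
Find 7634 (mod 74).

12

7634 = 103·74 + 12, so 7634 ≡ 12 (mod 74).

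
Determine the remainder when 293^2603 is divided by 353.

317

2603 in binary is 101000101011, i.e. 2603 = 2048 + 512 + 32 + 8 + 2 + 1.
293^1 ≡ 293 (mod 353)
293^2 ≡ 293^2 = 85849 ≡ 70 (mod 353)
293^4 ≡ 70^2 = 4900 ≡ 311 (mod 353)
293^8 ≡ 311^2 = 96721 ≡ 352 (mod 353)
293^16 ≡ 352^2 = 123904 ≡ 1 (mod 353)
293^32 ≡ 1^2 = 1 (mod 353)
293^64 ≡ 1^2 = 1 (mod 353)
293^128 ≡ 1^2 = 1 (mod 353)
293^256 ≡ 1^2 = 1 (mod 353)
293^512 ≡ 1^2 = 1 (mod 353)
293^1024 ≡ 1^2 = 1 (mod 353)
293^2048 ≡ 1^2 = 1 (mod 353)
293^2603 = 293^2048 * 293^512 * 293^32 * 293^8 * 293^2 * 293^1 ≡ 1 * 1 * 1 * 352 * 70 * 293 (mod 353).
Accumulate the product:
1 * 1 = 1
1 * 1 = 1
1 * 352 = 352
352 * 70 = 24640 ≡ 283
283 * 293 = 82919 ≡ 317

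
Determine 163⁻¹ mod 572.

379

Run the extended Euclidean algorithm:
572 = 3·163 + 83
163 = 1·83 + 80
83 = 1·80 + 3
80 = 26·3 + 2
3 = 1·2 + 1
2 = 2·1 + 0
gcd(163, 572) = 1, so the inverse exists.
Bézout: 1 = 55·572 − 193·163.
So 163⁻¹ ≡ −193 ≡ 379 (mod 572).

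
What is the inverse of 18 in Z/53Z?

3

53 = 2*18 + 17
18 = 1*17 + 1
17 = 17*1 + 0
gcd(18, 53) = 1, so the inverse exists.
Back-substitute for 1:
1 = 1*18 − 1*17
  = −1*53 + 3*18
So 18⁻¹ ≡ 3 (mod 53).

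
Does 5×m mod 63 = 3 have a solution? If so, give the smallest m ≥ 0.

gcd(5, 63) = 1, so a unique solution mod 63 exists.
5⁻¹ ≡ 38 (mod 63).
m ≡ 38×3 ≡ 51 (mod 63).

51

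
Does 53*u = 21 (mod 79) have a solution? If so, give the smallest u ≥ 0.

63

gcd(53, 79) = 1, so a unique solution mod 79 exists.
53⁻¹ ≡ 3 (mod 79).
u ≡ 3*21 ≡ 63 (mod 79).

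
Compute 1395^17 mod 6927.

1395^1 ≡ 1395 (mod 6927)
1395^2 ≡ 1395^2 = 1946025 ≡ 6465 (mod 6927)
1395^4 ≡ 6465^2 = 41796225 ≡ 5634 (mod 6927)
1395^8 ≡ 5634^2 = 31741956 ≡ 2442 (mod 6927)
1395^16 ≡ 2442^2 = 5963364 ≡ 6144 (mod 6927)
1395^17 = 1395^16 × 1395^1 ≡ 6144 × 1395 (mod 6927).
6144 × 1395 = 8570880 ≡ 2181 (mod 6927).

2181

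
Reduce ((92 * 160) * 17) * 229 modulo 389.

92 * 160 = 14720 ≡ 327 (mod 389)
327 * 17 = 5559 ≡ 113 (mod 389)
113 * 229 = 25877 ≡ 203 (mod 389)

203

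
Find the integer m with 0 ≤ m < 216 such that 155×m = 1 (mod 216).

131

Run the extended Euclidean algorithm:
216 = 1·155 + 61
155 = 2·61 + 33
61 = 1·33 + 28
33 = 1·28 + 5
28 = 5·5 + 3
5 = 1·3 + 2
3 = 1·2 + 1
2 = 2·1 + 0
gcd(155, 216) = 1, so the inverse exists.
Back-substitute for 1:
1 = 1·3 − 1·2
  = −1·5 + 2·3
  = 2·28 − 11·5
  = −11·33 + 13·28
  = 13·61 − 24·33
  = −24·155 + 61·61
  = 61·216 − 85·155
So 155⁻¹ ≡ −85 ≡ 131 (mod 216).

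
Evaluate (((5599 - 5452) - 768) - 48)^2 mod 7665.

2991

5599 - 5452 = 147
147 - 768 = -621 ≡ 7044 (mod 7665)
7044 - 48 = 6996
(6996)^2 ≡ 2991 (mod 7665)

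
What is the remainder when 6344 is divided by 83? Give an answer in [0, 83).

36

6344 = 76×83 + 36, so 6344 ≡ 36 (mod 83).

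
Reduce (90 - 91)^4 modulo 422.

1

90 - 91 = -1 ≡ 421 (mod 422)
(421)^4 ≡ 1 (mod 422)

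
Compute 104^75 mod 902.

75 in binary is 1001011, i.e. 75 = 64 + 8 + 2 + 1.
104^1 ≡ 104 (mod 902)
104^2 ≡ 104^2 = 10816 ≡ 894 (mod 902)
104^4 ≡ 894^2 = 799236 ≡ 64 (mod 902)
104^8 ≡ 64^2 = 4096 ≡ 488 (mod 902)
104^16 ≡ 488^2 = 238144 ≡ 16 (mod 902)
104^32 ≡ 16^2 = 256 (mod 902)
104^64 ≡ 256^2 = 65536 ≡ 592 (mod 902)
104^75 = 104^64 * 104^8 * 104^2 * 104^1 ≡ 592 * 488 * 894 * 104 (mod 902).
Accumulate the product:
592 * 488 = 288896 ≡ 256
256 * 894 = 228864 ≡ 658
658 * 104 = 68432 ≡ 782

782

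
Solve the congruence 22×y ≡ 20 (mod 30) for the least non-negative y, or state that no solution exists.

gcd(22, 30) = 2, and 2 | 20, so solutions exist.
Divide through by 2: 11×y mod 15 = 10.
11⁻¹ ≡ 11 (mod 15).
y ≡ 11×10 ≡ 5 (mod 15).
The smallest non-negative solution is y = 5.

5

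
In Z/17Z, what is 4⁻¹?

17 = 4*4 + 1
4 = 4*1 + 0
gcd(4, 17) = 1, so the inverse exists.
Bézout: 1 = 1*17 − 4*4.
So 4⁻¹ ≡ −4 ≡ 13 (mod 17).

13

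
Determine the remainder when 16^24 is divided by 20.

16

24 in binary is 11000, i.e. 24 = 16 + 8.
16^1 ≡ 16 (mod 20)
16^2 ≡ 16^2 = 256 ≡ 16 (mod 20)
16^4 ≡ 16^2 = 256 ≡ 16 (mod 20)
16^8 ≡ 16^2 = 256 ≡ 16 (mod 20)
16^16 ≡ 16^2 = 256 ≡ 16 (mod 20)
16^24 = 16^16 × 16^8 ≡ 16 × 16 (mod 20).
16 × 16 = 256 ≡ 16 (mod 20).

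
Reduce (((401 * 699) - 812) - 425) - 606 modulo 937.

167

401 * 699 = 280299 ≡ 136 (mod 937)
136 - 812 = -676 ≡ 261 (mod 937)
261 - 425 = -164 ≡ 773 (mod 937)
773 - 606 = 167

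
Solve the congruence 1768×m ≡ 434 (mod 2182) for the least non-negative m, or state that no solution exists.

974

gcd(1768, 2182) = 2, and 2 | 434, so solutions exist.
Divide through by 2: 884×m ≡ 217 mod 1091.
884⁻¹ ≡ 643 (mod 1091).
m ≡ 643×217 ≡ 974 (mod 1091).
The smallest non-negative solution is m = 974.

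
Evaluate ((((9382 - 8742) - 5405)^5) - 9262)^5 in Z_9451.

9382 - 8742 = 640
640 - 5405 = -4765 ≡ 4686 (mod 9451)
(4686)^5 ≡ 301 (mod 9451)
301 - 9262 = -8961 ≡ 490 (mod 9451)
(490)^5 ≡ 6906 (mod 9451)

6906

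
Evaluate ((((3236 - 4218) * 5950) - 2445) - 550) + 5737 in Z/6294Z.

3236 - 4218 = -982 ≡ 5312 (mod 6294)
5312 * 5950 = 31606400 ≡ 4226 (mod 6294)
4226 - 2445 = 1781
1781 - 550 = 1231
1231 + 5737 = 6968 ≡ 674 (mod 6294)

674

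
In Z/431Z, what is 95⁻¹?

245

Apply the Euclidean algorithm and back-substitute:
431 = 4*95 + 51
95 = 1*51 + 44
51 = 1*44 + 7
44 = 6*7 + 2
7 = 3*2 + 1
2 = 2*1 + 0
gcd(95, 431) = 1, so the inverse exists.
Back-substitute for 1:
1 = 1*7 − 3*2
  = −3*44 + 19*7
  = 19*51 − 22*44
  = −22*95 + 41*51
  = 41*431 − 186*95
So 95⁻¹ ≡ −186 ≡ 245 (mod 431).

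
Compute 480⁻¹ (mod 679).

679 = 1*480 + 199
480 = 2*199 + 82
199 = 2*82 + 35
82 = 2*35 + 12
35 = 2*12 + 11
12 = 1*11 + 1
11 = 11*1 + 0
gcd(480, 679) = 1, so the inverse exists.
Back-substitute for 1:
1 = 1*12 − 1*11
  = −1*35 + 3*12
  = 3*82 − 7*35
  = −7*199 + 17*82
  = 17*480 − 41*199
  = −41*679 + 58*480
So 480⁻¹ ≡ 58 (mod 679).

58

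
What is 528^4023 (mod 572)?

44

Compute successive squares:
4023 in binary is 111110110111, i.e. 4023 = 2048 + 1024 + 512 + 256 + 128 + 32 + 16 + 4 + 2 + 1.
528^1 ≡ 528 (mod 572)
528^2 ≡ 528^2 = 278784 ≡ 220 (mod 572)
528^4 ≡ 220^2 = 48400 ≡ 352 (mod 572)
528^8 ≡ 352^2 = 123904 ≡ 352 (mod 572)
528^16 ≡ 352^2 = 123904 ≡ 352 (mod 572)
528^32 ≡ 352^2 = 123904 ≡ 352 (mod 572)
528^64 ≡ 352^2 = 123904 ≡ 352 (mod 572)
528^128 ≡ 352^2 = 123904 ≡ 352 (mod 572)
528^256 ≡ 352^2 = 123904 ≡ 352 (mod 572)
528^512 ≡ 352^2 = 123904 ≡ 352 (mod 572)
528^1024 ≡ 352^2 = 123904 ≡ 352 (mod 572)
528^2048 ≡ 352^2 = 123904 ≡ 352 (mod 572)
528^4023 = 528^2048 * 528^1024 * 528^512 * 528^256 * 528^128 * 528^32 * 528^16 * 528^4 * 528^2 * 528^1 ≡ 352 * 352 * 352 * 352 * 352 * 352 * 352 * 352 * 220 * 528 (mod 572).
Accumulate the product:
352 * 352 = 123904 ≡ 352
352 * 352 = 123904 ≡ 352
352 * 352 = 123904 ≡ 352
352 * 352 = 123904 ≡ 352
352 * 352 = 123904 ≡ 352
352 * 352 = 123904 ≡ 352
352 * 352 = 123904 ≡ 352
352 * 220 = 77440 ≡ 220
220 * 528 = 116160 ≡ 44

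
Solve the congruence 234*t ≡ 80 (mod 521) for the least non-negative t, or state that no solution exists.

gcd(234, 521) = 1, so a unique solution mod 521 exists.
234⁻¹ ≡ 403 (mod 521).
t ≡ 403*80 ≡ 459 (mod 521).

459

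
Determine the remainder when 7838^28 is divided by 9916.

2480

28 in binary is 11100, i.e. 28 = 16 + 8 + 4.
7838^1 ≡ 7838 (mod 9916)
7838^2 ≡ 7838^2 = 61434244 ≡ 4624 (mod 9916)
7838^4 ≡ 4624^2 = 21381376 ≡ 2480 (mod 9916)
7838^8 ≡ 2480^2 = 6150400 ≡ 2480 (mod 9916)
7838^16 ≡ 2480^2 = 6150400 ≡ 2480 (mod 9916)
7838^28 = 7838^16 · 7838^8 · 7838^4 ≡ 2480 · 2480 · 2480 (mod 9916).
Accumulate the product:
2480 · 2480 = 6150400 ≡ 2480
2480 · 2480 = 6150400 ≡ 2480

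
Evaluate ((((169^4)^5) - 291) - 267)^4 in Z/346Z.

(169)^4 ≡ 83 (mod 346)
(83)^5 ≡ 183 (mod 346)
183 - 291 = -108 ≡ 238 (mod 346)
238 - 267 = -29 ≡ 317 (mod 346)
(317)^4 ≡ 57 (mod 346)

57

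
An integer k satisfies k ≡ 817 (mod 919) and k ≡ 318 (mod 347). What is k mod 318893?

22873

919⁻¹ mod 347: 919*219 ≡ 1 (mod 347), so 919⁻¹ ≡ 219.
k = 817 + 919*((318 − 817)*219 mod 347) = 817 + 919*24 = 22873.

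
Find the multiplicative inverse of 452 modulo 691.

558

Run the extended Euclidean algorithm:
691 = 1×452 + 239
452 = 1×239 + 213
239 = 1×213 + 26
213 = 8×26 + 5
26 = 5×5 + 1
5 = 5×1 + 0
gcd(452, 691) = 1, so the inverse exists.
Back-substitute for 1:
1 = 1×26 − 5×5
  = −5×213 + 41×26
  = 41×239 − 46×213
  = −46×452 + 87×239
  = 87×691 − 133×452
So 452⁻¹ ≡ −133 ≡ 558 (mod 691).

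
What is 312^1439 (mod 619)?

1439 in binary is 10110011111, i.e. 1439 = 1024 + 256 + 128 + 16 + 8 + 4 + 2 + 1.
312^1 ≡ 312 (mod 619)
312^2 ≡ 312^2 = 97344 ≡ 161 (mod 619)
312^4 ≡ 161^2 = 25921 ≡ 542 (mod 619)
312^8 ≡ 542^2 = 293764 ≡ 358 (mod 619)
312^16 ≡ 358^2 = 128164 ≡ 31 (mod 619)
312^32 ≡ 31^2 = 961 ≡ 342 (mod 619)
312^64 ≡ 342^2 = 116964 ≡ 592 (mod 619)
312^128 ≡ 592^2 = 350464 ≡ 110 (mod 619)
312^256 ≡ 110^2 = 12100 ≡ 339 (mod 619)
312^512 ≡ 339^2 = 114921 ≡ 406 (mod 619)
312^1024 ≡ 406^2 = 164836 ≡ 182 (mod 619)
312^1439 = 312^1024 * 312^256 * 312^128 * 312^16 * 312^8 * 312^4 * 312^2 * 312^1 ≡ 182 * 339 * 110 * 31 * 358 * 542 * 161 * 312 (mod 619).
Accumulate the product:
182 * 339 = 61698 ≡ 417
417 * 110 = 45870 ≡ 64
64 * 31 = 1984 ≡ 127
127 * 358 = 45466 ≡ 279
279 * 542 = 151218 ≡ 182
182 * 161 = 29302 ≡ 209
209 * 312 = 65208 ≡ 213

213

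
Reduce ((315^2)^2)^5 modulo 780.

165

(315)^2 ≡ 165 (mod 780)
(165)^2 ≡ 705 (mod 780)
(705)^5 ≡ 165 (mod 780)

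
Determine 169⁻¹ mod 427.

379

Run the extended Euclidean algorithm:
427 = 2·169 + 89
169 = 1·89 + 80
89 = 1·80 + 9
80 = 8·9 + 8
9 = 1·8 + 1
8 = 8·1 + 0
gcd(169, 427) = 1, so the inverse exists.
Back-substitute for 1:
1 = 1·9 − 1·8
  = −1·80 + 9·9
  = 9·89 − 10·80
  = −10·169 + 19·89
  = 19·427 − 48·169
So 169⁻¹ ≡ −48 ≡ 379 (mod 427).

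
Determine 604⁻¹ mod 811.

286

811 = 1×604 + 207
604 = 2×207 + 190
207 = 1×190 + 17
190 = 11×17 + 3
17 = 5×3 + 2
3 = 1×2 + 1
2 = 2×1 + 0
gcd(604, 811) = 1, so the inverse exists.
Bézout: 1 = −213×811 + 286×604.
So 604⁻¹ ≡ 286 (mod 811).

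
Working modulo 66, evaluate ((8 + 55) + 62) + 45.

38

8 + 55 = 63
63 + 62 = 125 ≡ 59 (mod 66)
59 + 45 = 104 ≡ 38 (mod 66)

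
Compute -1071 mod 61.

-1071 = -18·61 + 27, so -1071 ≡ 27 (mod 61).

27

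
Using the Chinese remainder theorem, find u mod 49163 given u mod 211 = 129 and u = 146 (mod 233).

6670

211⁻¹ mod 233: 211*180 ≡ 1 (mod 233), so 211⁻¹ ≡ 180.
u = 129 + 211*((146 − 129)*180 mod 233) = 129 + 211*31 = 6670.
Check: 6670 mod 211 = 129, 6670 mod 233 = 146. ✓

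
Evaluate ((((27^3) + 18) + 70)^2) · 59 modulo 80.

19

(27)^3 ≡ 3 (mod 80)
3 + 18 = 21
21 + 70 = 91 ≡ 11 (mod 80)
(11)^2 ≡ 41 (mod 80)
41 · 59 = 2419 ≡ 19 (mod 80)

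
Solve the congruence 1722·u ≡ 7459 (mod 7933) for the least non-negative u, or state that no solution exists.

gcd(1722, 7933) = 1, so a unique solution mod 7933 exists.
1722⁻¹ ≡ 5109 (mod 7933).
u ≡ 5109·7459 ≡ 5832 (mod 7933).

5832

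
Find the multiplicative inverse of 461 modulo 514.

By the extended Euclidean algorithm:
514 = 1·461 + 53
461 = 8·53 + 37
53 = 1·37 + 16
37 = 2·16 + 5
16 = 3·5 + 1
5 = 5·1 + 0
gcd(461, 514) = 1, so the inverse exists.
Back-substitute for 1:
1 = 1·16 − 3·5
  = −3·37 + 7·16
  = 7·53 − 10·37
  = −10·461 + 87·53
  = 87·514 − 97·461
So 461⁻¹ ≡ −97 ≡ 417 (mod 514).

417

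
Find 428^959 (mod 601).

272

428^1 ≡ 428 (mod 601)
428^2 ≡ 428^2 = 183184 ≡ 480 (mod 601)
428^4 ≡ 480^2 = 230400 ≡ 217 (mod 601)
428^8 ≡ 217^2 = 47089 ≡ 211 (mod 601)
428^16 ≡ 211^2 = 44521 ≡ 47 (mod 601)
428^32 ≡ 47^2 = 2209 ≡ 406 (mod 601)
428^64 ≡ 406^2 = 164836 ≡ 162 (mod 601)
428^128 ≡ 162^2 = 26244 ≡ 401 (mod 601)
428^256 ≡ 401^2 = 160801 ≡ 334 (mod 601)
428^512 ≡ 334^2 = 111556 ≡ 371 (mod 601)
428^959 = 428^512 · 428^256 · 428^128 · 428^32 · 428^16 · 428^8 · 428^4 · 428^2 · 428^1 ≡ 371 · 334 · 401 · 406 · 47 · 211 · 217 · 480 · 428 (mod 601).
Accumulate the product:
371 · 334 = 123914 ≡ 108
108 · 401 = 43308 ≡ 36
36 · 406 = 14616 ≡ 192
192 · 47 = 9024 ≡ 9
9 · 211 = 1899 ≡ 96
96 · 217 = 20832 ≡ 398
398 · 480 = 191040 ≡ 523
523 · 428 = 223844 ≡ 272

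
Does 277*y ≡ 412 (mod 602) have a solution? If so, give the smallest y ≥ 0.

gcd(277, 602) = 1, so a unique solution mod 602 exists.
277⁻¹ ≡ 163 (mod 602).
y ≡ 163*412 ≡ 334 (mod 602).

334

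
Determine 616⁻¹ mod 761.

By the extended Euclidean algorithm:
761 = 1·616 + 145
616 = 4·145 + 36
145 = 4·36 + 1
36 = 36·1 + 0
gcd(616, 761) = 1, so the inverse exists.
Back-substitute for 1:
1 = 1·145 − 4·36
  = −4·616 + 17·145
  = 17·761 − 21·616
So 616⁻¹ ≡ −21 ≡ 740 (mod 761).

740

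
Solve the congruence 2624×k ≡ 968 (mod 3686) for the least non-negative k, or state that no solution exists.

1377

gcd(2624, 3686) = 2, and 2 | 968, so solutions exist.
Divide through by 2: 1312×k ≡ 484 mod 1843.
1312⁻¹ ≡ 951 (mod 1843).
k ≡ 951×484 ≡ 1377 (mod 1843).
The smallest non-negative solution is k = 1377.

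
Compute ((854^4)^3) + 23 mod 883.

(854)^4 ≡ 881 (mod 883)
(881)^3 ≡ 875 (mod 883)
875 + 23 = 898 ≡ 15 (mod 883)

15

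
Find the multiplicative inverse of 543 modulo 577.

560

577 = 1·543 + 34
543 = 15·34 + 33
34 = 1·33 + 1
33 = 33·1 + 0
gcd(543, 577) = 1, so the inverse exists.
Back-substitute for 1:
1 = 1·34 − 1·33
  = −1·543 + 16·34
  = 16·577 − 17·543
So 543⁻¹ ≡ −17 ≡ 560 (mod 577).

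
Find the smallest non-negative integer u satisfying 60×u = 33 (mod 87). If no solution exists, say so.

gcd(60, 87) = 3, and 3 | 33, so solutions exist.
Divide through by 3: 20×u mod 29 = 11.
20⁻¹ ≡ 16 (mod 29).
u ≡ 16×11 ≡ 2 (mod 29).
The smallest non-negative solution is u = 2.

2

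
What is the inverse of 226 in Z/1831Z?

1353

1831 = 8·226 + 23
226 = 9·23 + 19
23 = 1·19 + 4
19 = 4·4 + 3
4 = 1·3 + 1
3 = 3·1 + 0
gcd(226, 1831) = 1, so the inverse exists.
Bézout: 1 = 59·1831 − 478·226.
So 226⁻¹ ≡ −478 ≡ 1353 (mod 1831).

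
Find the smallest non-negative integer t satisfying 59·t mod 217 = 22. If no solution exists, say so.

96

gcd(59, 217) = 1, so a unique solution mod 217 exists.
59⁻¹ ≡ 103 (mod 217).
t ≡ 103·22 ≡ 96 (mod 217).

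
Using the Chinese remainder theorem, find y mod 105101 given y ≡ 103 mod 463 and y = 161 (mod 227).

463⁻¹ mod 227: 463×101 ≡ 1 (mod 227), so 463⁻¹ ≡ 101.
y = 103 + 463×((161 − 103)×101 mod 227) = 103 + 463×183 = 84832.

84832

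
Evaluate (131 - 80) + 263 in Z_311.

131 - 80 = 51
51 + 263 = 314 ≡ 3 (mod 311)

3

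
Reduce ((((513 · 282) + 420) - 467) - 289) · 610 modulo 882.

60

513 · 282 = 144666 ≡ 18 (mod 882)
18 + 420 = 438
438 - 467 = -29 ≡ 853 (mod 882)
853 - 289 = 564
564 · 610 = 344040 ≡ 60 (mod 882)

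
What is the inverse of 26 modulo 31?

By the extended Euclidean algorithm:
31 = 1×26 + 5
26 = 5×5 + 1
5 = 5×1 + 0
gcd(26, 31) = 1, so the inverse exists.
Back-substitute for 1:
1 = 1×26 − 5×5
  = −5×31 + 6×26
So 26⁻¹ ≡ 6 (mod 31).

6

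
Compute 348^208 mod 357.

324

Compute successive squares:
208 in binary is 11010000, i.e. 208 = 128 + 64 + 16.
348^1 ≡ 348 (mod 357)
348^2 ≡ 348^2 = 121104 ≡ 81 (mod 357)
348^4 ≡ 81^2 = 6561 ≡ 135 (mod 357)
348^8 ≡ 135^2 = 18225 ≡ 18 (mod 357)
348^16 ≡ 18^2 = 324 (mod 357)
348^32 ≡ 324^2 = 104976 ≡ 18 (mod 357)
348^64 ≡ 18^2 = 324 (mod 357)
348^128 ≡ 324^2 = 104976 ≡ 18 (mod 357)
348^208 = 348^128 × 348^64 × 348^16 ≡ 18 × 324 × 324 (mod 357).
Accumulate the product:
18 × 324 = 5832 ≡ 120
120 × 324 = 38880 ≡ 324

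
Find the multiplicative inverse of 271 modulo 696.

696 = 2*271 + 154
271 = 1*154 + 117
154 = 1*117 + 37
117 = 3*37 + 6
37 = 6*6 + 1
6 = 6*1 + 0
gcd(271, 696) = 1, so the inverse exists.
Back-substitute for 1:
1 = 1*37 − 6*6
  = −6*117 + 19*37
  = 19*154 − 25*117
  = −25*271 + 44*154
  = 44*696 − 113*271
So 271⁻¹ ≡ −113 ≡ 583 (mod 696).

583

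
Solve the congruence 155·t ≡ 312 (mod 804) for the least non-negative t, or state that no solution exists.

168

gcd(155, 804) = 1, so a unique solution mod 804 exists.
155⁻¹ ≡ 83 (mod 804).
t ≡ 83·312 ≡ 168 (mod 804).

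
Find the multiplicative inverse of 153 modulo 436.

436 = 2×153 + 130
153 = 1×130 + 23
130 = 5×23 + 15
23 = 1×15 + 8
15 = 1×8 + 7
8 = 1×7 + 1
7 = 7×1 + 0
gcd(153, 436) = 1, so the inverse exists.
Back-substitute for 1:
1 = 1×8 − 1×7
  = −1×15 + 2×8
  = 2×23 − 3×15
  = −3×130 + 17×23
  = 17×153 − 20×130
  = −20×436 + 57×153
So 153⁻¹ ≡ 57 (mod 436).

57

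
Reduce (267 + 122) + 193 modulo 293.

289

267 + 122 = 389 ≡ 96 (mod 293)
96 + 193 = 289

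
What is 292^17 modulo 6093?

Compute successive squares:
17 in binary is 10001, i.e. 17 = 16 + 1.
292^1 ≡ 292 (mod 6093)
292^2 ≡ 292^2 = 85264 ≡ 6055 (mod 6093)
292^4 ≡ 6055^2 = 36663025 ≡ 1444 (mod 6093)
292^8 ≡ 1444^2 = 2085136 ≡ 1330 (mod 6093)
292^16 ≡ 1330^2 = 1768900 ≡ 1930 (mod 6093)
292^17 = 292^16 · 292^1 ≡ 1930 · 292 (mod 6093).
1930 · 292 = 563560 ≡ 3004 (mod 6093).

3004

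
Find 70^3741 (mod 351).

Using repeated squaring:
3741 in binary is 111010011101, i.e. 3741 = 2048 + 1024 + 512 + 128 + 16 + 8 + 4 + 1.
70^1 ≡ 70 (mod 351)
70^2 ≡ 70^2 = 4900 ≡ 337 (mod 351)
70^4 ≡ 337^2 = 113569 ≡ 196 (mod 351)
70^8 ≡ 196^2 = 38416 ≡ 157 (mod 351)
70^16 ≡ 157^2 = 24649 ≡ 79 (mod 351)
70^32 ≡ 79^2 = 6241 ≡ 274 (mod 351)
70^64 ≡ 274^2 = 75076 ≡ 313 (mod 351)
70^128 ≡ 313^2 = 97969 ≡ 40 (mod 351)
70^256 ≡ 40^2 = 1600 ≡ 196 (mod 351)
70^512 ≡ 196^2 = 38416 ≡ 157 (mod 351)
70^1024 ≡ 157^2 = 24649 ≡ 79 (mod 351)
70^2048 ≡ 79^2 = 6241 ≡ 274 (mod 351)
70^3741 = 70^2048 · 70^1024 · 70^512 · 70^128 · 70^16 · 70^8 · 70^4 · 70^1 ≡ 274 · 79 · 157 · 40 · 79 · 157 · 196 · 70 (mod 351).
Accumulate the product:
274 · 79 = 21646 ≡ 235
235 · 157 = 36895 ≡ 40
40 · 40 = 1600 ≡ 196
196 · 79 = 15484 ≡ 40
40 · 157 = 6280 ≡ 313
313 · 196 = 61348 ≡ 274
274 · 70 = 19180 ≡ 226

226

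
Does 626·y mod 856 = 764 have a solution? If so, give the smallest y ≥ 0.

86

gcd(626, 856) = 2, and 2 | 764, so solutions exist.
Divide through by 2: 313·y = 382 (mod 428).
313⁻¹ ≡ 361 (mod 428).
y ≡ 361·382 ≡ 86 (mod 428).
The smallest non-negative solution is y = 86.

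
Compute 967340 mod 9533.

967340 = 101×9533 + 4507, so 967340 ≡ 4507 (mod 9533).

4507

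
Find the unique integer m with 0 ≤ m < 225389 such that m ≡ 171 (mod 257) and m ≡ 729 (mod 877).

257⁻¹ mod 877: 257×273 ≡ 1 (mod 877), so 257⁻¹ ≡ 273.
m = 171 + 257×((729 − 171)×273 mod 877) = 171 + 257×613 = 157712.

157712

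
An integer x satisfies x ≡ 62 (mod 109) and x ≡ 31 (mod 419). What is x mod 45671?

109⁻¹ mod 419: 109·296 ≡ 1 (mod 419), so 109⁻¹ ≡ 296.
x = 62 + 109·((31 − 62)·296 mod 419) = 62 + 109·42 = 4640.

4640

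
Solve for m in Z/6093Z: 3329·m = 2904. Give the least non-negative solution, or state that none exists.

gcd(3329, 6093) = 1, so a unique solution mod 6093 exists.
3329⁻¹ ≡ 1898 (mod 6093).
m ≡ 1898·2904 ≡ 3720 (mod 6093).

3720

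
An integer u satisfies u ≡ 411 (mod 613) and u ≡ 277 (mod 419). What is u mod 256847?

613⁻¹ mod 419: 613*54 ≡ 1 (mod 419), so 613⁻¹ ≡ 54.
u = 411 + 613*((277 − 411)*54 mod 419) = 411 + 613*306 = 187989.

187989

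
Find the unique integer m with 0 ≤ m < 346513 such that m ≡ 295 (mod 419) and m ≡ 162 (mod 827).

21664

419⁻¹ mod 827: 419*752 ≡ 1 (mod 827), so 419⁻¹ ≡ 752.
m = 295 + 419*((162 − 295)*752 mod 827) = 295 + 419*51 = 21664.
Check: 21664 mod 419 = 295, 21664 mod 827 = 162. ✓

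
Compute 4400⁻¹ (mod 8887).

Apply the Euclidean algorithm and back-substitute:
8887 = 2*4400 + 87
4400 = 50*87 + 50
87 = 1*50 + 37
50 = 1*37 + 13
37 = 2*13 + 11
13 = 1*11 + 2
11 = 5*2 + 1
2 = 2*1 + 0
gcd(4400, 8887) = 1, so the inverse exists.
Bézout: 1 = 2023*8887 − 4086*4400.
So 4400⁻¹ ≡ −4086 ≡ 4801 (mod 8887).

4801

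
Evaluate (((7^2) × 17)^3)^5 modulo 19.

7

(7)^2 ≡ 11 (mod 19)
11 × 17 = 187 ≡ 16 (mod 19)
(16)^3 ≡ 11 (mod 19)
(11)^5 ≡ 7 (mod 19)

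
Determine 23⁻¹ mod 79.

79 = 3*23 + 10
23 = 2*10 + 3
10 = 3*3 + 1
3 = 3*1 + 0
gcd(23, 79) = 1, so the inverse exists.
Back-substitute for 1:
1 = 1*10 − 3*3
  = −3*23 + 7*10
  = 7*79 − 24*23
So 23⁻¹ ≡ −24 ≡ 55 (mod 79).

55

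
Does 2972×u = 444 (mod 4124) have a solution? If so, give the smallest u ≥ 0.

gcd(2972, 4124) = 4, and 4 | 444, so solutions exist.
Divide through by 4: 743×u mod 1031 = 111.
743⁻¹ ≡ 426 (mod 1031).
u ≡ 426×111 ≡ 891 (mod 1031).
The smallest non-negative solution is u = 891.

891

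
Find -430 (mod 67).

-430 = -7×67 + 39, so -430 ≡ 39 (mod 67).

39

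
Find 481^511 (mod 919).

82

By square-and-multiply:
511 in binary is 111111111, i.e. 511 = 256 + 128 + 64 + 32 + 16 + 8 + 4 + 2 + 1.
481^1 ≡ 481 (mod 919)
481^2 ≡ 481^2 = 231361 ≡ 692 (mod 919)
481^4 ≡ 692^2 = 478864 ≡ 65 (mod 919)
481^8 ≡ 65^2 = 4225 ≡ 549 (mod 919)
481^16 ≡ 549^2 = 301401 ≡ 888 (mod 919)
481^32 ≡ 888^2 = 788544 ≡ 42 (mod 919)
481^64 ≡ 42^2 = 1764 ≡ 845 (mod 919)
481^128 ≡ 845^2 = 714025 ≡ 881 (mod 919)
481^256 ≡ 881^2 = 776161 ≡ 525 (mod 919)
481^511 = 481^256 * 481^128 * 481^64 * 481^32 * 481^16 * 481^8 * 481^4 * 481^2 * 481^1 ≡ 525 * 881 * 845 * 42 * 888 * 549 * 65 * 692 * 481 (mod 919).
Accumulate the product:
525 * 881 = 462525 ≡ 268
268 * 845 = 226460 ≡ 386
386 * 42 = 16212 ≡ 589
589 * 888 = 523032 ≡ 121
121 * 549 = 66429 ≡ 261
261 * 65 = 16965 ≡ 423
423 * 692 = 292716 ≡ 474
474 * 481 = 227994 ≡ 82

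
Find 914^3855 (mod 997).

By square-and-multiply:
3855 in binary is 111100001111, i.e. 3855 = 2048 + 1024 + 512 + 256 + 8 + 4 + 2 + 1.
914^1 ≡ 914 (mod 997)
914^2 ≡ 914^2 = 835396 ≡ 907 (mod 997)
914^4 ≡ 907^2 = 822649 ≡ 124 (mod 997)
914^8 ≡ 124^2 = 15376 ≡ 421 (mod 997)
914^16 ≡ 421^2 = 177241 ≡ 772 (mod 997)
914^32 ≡ 772^2 = 595984 ≡ 775 (mod 997)
914^64 ≡ 775^2 = 600625 ≡ 431 (mod 997)
914^128 ≡ 431^2 = 185761 ≡ 319 (mod 997)
914^256 ≡ 319^2 = 101761 ≡ 67 (mod 997)
914^512 ≡ 67^2 = 4489 ≡ 501 (mod 997)
914^1024 ≡ 501^2 = 251001 ≡ 754 (mod 997)
914^2048 ≡ 754^2 = 568516 ≡ 226 (mod 997)
914^3855 = 914^2048 × 914^1024 × 914^512 × 914^256 × 914^8 × 914^4 × 914^2 × 914^1 ≡ 226 × 754 × 501 × 67 × 421 × 124 × 907 × 914 (mod 997).
Accumulate the product:
226 × 754 = 170404 ≡ 914
914 × 501 = 457914 ≡ 291
291 × 67 = 19497 ≡ 554
554 × 421 = 233234 ≡ 933
933 × 124 = 115692 ≡ 40
40 × 907 = 36280 ≡ 388
388 × 914 = 354632 ≡ 697

697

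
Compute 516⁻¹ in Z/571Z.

218

By the extended Euclidean algorithm:
571 = 1·516 + 55
516 = 9·55 + 21
55 = 2·21 + 13
21 = 1·13 + 8
13 = 1·8 + 5
8 = 1·5 + 3
5 = 1·3 + 2
3 = 1·2 + 1
2 = 2·1 + 0
gcd(516, 571) = 1, so the inverse exists.
Bézout: 1 = −197·571 + 218·516.
So 516⁻¹ ≡ 218 (mod 571).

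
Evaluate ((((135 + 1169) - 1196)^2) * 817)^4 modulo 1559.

1203

135 + 1169 = 1304
1304 - 1196 = 108
(108)^2 ≡ 751 (mod 1559)
751 * 817 = 613567 ≡ 880 (mod 1559)
(880)^4 ≡ 1203 (mod 1559)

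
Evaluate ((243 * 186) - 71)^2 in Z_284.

243 * 186 = 45198 ≡ 42 (mod 284)
42 - 71 = -29 ≡ 255 (mod 284)
(255)^2 ≡ 273 (mod 284)

273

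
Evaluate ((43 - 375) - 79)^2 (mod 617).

480

43 - 375 = -332 ≡ 285 (mod 617)
285 - 79 = 206
(206)^2 ≡ 480 (mod 617)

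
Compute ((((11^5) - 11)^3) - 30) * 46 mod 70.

30

(11)^5 ≡ 51 (mod 70)
51 - 11 = 40
(40)^3 ≡ 20 (mod 70)
20 - 30 = -10 ≡ 60 (mod 70)
60 * 46 = 2760 ≡ 30 (mod 70)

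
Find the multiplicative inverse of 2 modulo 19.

10

By the extended Euclidean algorithm:
19 = 9×2 + 1
2 = 2×1 + 0
gcd(2, 19) = 1, so the inverse exists.
Back-substitute for 1:
1 = 1×19 − 9×2
So 2⁻¹ ≡ −9 ≡ 10 (mod 19).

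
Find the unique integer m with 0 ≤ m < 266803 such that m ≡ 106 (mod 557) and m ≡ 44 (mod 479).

115962

557⁻¹ mod 479: 557·43 ≡ 1 (mod 479), so 557⁻¹ ≡ 43.
m = 106 + 557·((44 − 106)·43 mod 479) = 106 + 557·208 = 115962.
Check: 115962 mod 557 = 106, 115962 mod 479 = 44. ✓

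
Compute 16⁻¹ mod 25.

11

Apply the Euclidean algorithm and back-substitute:
25 = 1·16 + 9
16 = 1·9 + 7
9 = 1·7 + 2
7 = 3·2 + 1
2 = 2·1 + 0
gcd(16, 25) = 1, so the inverse exists.
Back-substitute for 1:
1 = 1·7 − 3·2
  = −3·9 + 4·7
  = 4·16 − 7·9
  = −7·25 + 11·16
So 16⁻¹ ≡ 11 (mod 25).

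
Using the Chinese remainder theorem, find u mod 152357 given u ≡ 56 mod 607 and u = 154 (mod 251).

112351

607⁻¹ mod 251: 607·153 ≡ 1 (mod 251), so 607⁻¹ ≡ 153.
u = 56 + 607·((154 − 56)·153 mod 251) = 56 + 607·185 = 112351.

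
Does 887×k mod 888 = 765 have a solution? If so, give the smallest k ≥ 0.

123

gcd(887, 888) = 1, so a unique solution mod 888 exists.
887⁻¹ ≡ 887 (mod 888).
k ≡ 887×765 ≡ 123 (mod 888).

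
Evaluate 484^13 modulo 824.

Compute successive squares:
13 in binary is 1101, i.e. 13 = 8 + 4 + 1.
484^1 ≡ 484 (mod 824)
484^2 ≡ 484^2 = 234256 ≡ 240 (mod 824)
484^4 ≡ 240^2 = 57600 ≡ 744 (mod 824)
484^8 ≡ 744^2 = 553536 ≡ 632 (mod 824)
484^13 = 484^8 * 484^4 * 484^1 ≡ 632 * 744 * 484 (mod 824).
Accumulate the product:
632 * 744 = 470208 ≡ 528
528 * 484 = 255552 ≡ 112

112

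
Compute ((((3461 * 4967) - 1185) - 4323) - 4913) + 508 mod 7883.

3817

3461 * 4967 = 17190787 ≡ 5847 (mod 7883)
5847 - 1185 = 4662
4662 - 4323 = 339
339 - 4913 = -4574 ≡ 3309 (mod 7883)
3309 + 508 = 3817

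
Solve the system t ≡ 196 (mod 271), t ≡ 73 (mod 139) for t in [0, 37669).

271⁻¹ mod 139: 271*119 ≡ 1 (mod 139), so 271⁻¹ ≡ 119.
t = 196 + 271*((73 − 196)*119 mod 139) = 196 + 271*97 = 26483.
Check: 26483 mod 271 = 196, 26483 mod 139 = 73. ✓

26483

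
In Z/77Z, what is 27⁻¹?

20

77 = 2×27 + 23
27 = 1×23 + 4
23 = 5×4 + 3
4 = 1×3 + 1
3 = 3×1 + 0
gcd(27, 77) = 1, so the inverse exists.
Bézout: 1 = −7×77 + 20×27.
So 27⁻¹ ≡ 20 (mod 77).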